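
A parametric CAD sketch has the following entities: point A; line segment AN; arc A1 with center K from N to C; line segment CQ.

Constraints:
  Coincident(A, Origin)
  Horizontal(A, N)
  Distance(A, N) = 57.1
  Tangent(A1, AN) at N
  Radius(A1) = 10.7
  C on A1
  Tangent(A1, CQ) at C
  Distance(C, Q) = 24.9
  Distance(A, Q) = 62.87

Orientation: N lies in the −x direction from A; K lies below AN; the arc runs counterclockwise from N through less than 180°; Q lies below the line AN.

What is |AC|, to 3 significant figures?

67.9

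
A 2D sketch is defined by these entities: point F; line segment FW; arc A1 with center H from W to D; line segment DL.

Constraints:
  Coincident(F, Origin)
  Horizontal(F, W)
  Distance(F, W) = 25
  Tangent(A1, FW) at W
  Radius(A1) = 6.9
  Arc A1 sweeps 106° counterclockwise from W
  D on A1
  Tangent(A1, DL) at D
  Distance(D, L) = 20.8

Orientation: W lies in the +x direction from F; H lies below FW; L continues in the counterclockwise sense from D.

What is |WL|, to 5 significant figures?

28.810

F is at the origin; F and W share the same y with |FW| = 25.0 and W on the +x side, so W = (25.000, 0.0000). Since A1 is tangent to FW there, HW ⟂ FW, so H = W + (0, -6.9) = (25.000, -6.9000). On A1, W sits at bearing 90° from H; a 106° counterclockwise sweep puts D at bearing 196°, so D = H + 6.9·(cos 196°, sin 196°) = (18.367, -8.8019). Tangency of A1 to DL means the radius HD is perpendicular to DL, so DL runs along (−sin 196°, cos 196°); with |DL| = 20.8, L = (24.101, -28.796). Then |WL| = |L − W| = 28.810.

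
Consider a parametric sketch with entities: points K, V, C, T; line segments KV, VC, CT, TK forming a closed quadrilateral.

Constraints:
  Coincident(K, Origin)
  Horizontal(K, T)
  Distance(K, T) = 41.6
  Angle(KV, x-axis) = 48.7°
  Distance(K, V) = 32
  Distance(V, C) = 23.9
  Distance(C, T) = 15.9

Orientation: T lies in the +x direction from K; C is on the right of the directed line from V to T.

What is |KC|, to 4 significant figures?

25.72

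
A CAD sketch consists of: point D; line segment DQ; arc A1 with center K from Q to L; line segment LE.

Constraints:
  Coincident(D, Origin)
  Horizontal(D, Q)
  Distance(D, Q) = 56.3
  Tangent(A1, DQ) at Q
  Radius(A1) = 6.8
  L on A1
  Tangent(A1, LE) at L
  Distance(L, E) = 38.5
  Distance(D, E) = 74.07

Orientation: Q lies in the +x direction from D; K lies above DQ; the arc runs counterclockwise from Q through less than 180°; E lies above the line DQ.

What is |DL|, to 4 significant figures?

63.51

D is at the origin; DQ is horizontal with |DQ| = 56.3 and Q on the +x side, so Q = (56.30, 0.000). Tangency of A1 to DQ means the radius KQ is perpendicular to DQ, so K = Q + (0, 6.8) = (56.30, 6.800). Since KL ⟂ LE (tangency), |KE| = √(6.8² + 38.5²) = 39.10 regardless of where L sits on A1. So E lies on both circle(D, 74.07) and circle(K, 39.10); the above-DQ intersection is E = (58.17, 45.85). L is the foot of the tangent from E: L = (63.05, 7.661).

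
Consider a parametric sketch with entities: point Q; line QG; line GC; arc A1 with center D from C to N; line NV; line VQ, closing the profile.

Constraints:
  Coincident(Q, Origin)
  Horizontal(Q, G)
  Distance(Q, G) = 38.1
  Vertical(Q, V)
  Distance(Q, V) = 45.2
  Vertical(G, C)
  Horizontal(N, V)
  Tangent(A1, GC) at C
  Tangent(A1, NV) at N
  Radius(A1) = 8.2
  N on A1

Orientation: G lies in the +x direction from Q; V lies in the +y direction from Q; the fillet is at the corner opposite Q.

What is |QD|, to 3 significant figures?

47.6

Q and V share the same x with |QV| = 45.2 and V on the +y side, so V = (0.00, 45.2). The virtual corner opposite Q is at (38.1, 45.2). Tangency of A1 to GC means the radius DC is perpendicular to GC and A1 meets NV tangentially, so DN is at right angles to NV, with radius 8.2, so the center D sits 8.2 in from both sides at D = (29.9, 37.0). Then |QD| = |D − Q| = 47.6.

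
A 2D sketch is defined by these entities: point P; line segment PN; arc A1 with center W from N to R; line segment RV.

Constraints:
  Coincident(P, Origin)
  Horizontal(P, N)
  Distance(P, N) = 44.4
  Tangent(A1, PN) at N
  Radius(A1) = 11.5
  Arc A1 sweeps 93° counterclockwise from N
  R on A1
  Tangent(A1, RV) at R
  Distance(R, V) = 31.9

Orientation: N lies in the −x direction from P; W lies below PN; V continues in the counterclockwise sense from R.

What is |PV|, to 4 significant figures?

69.80

P is at the origin; PN is horizontal with |PN| = 44.4 and N on the −x side, so N = (-44.40, 0.000). Tangency of A1 to PN means the radius WN is perpendicular to PN, so W = N + (0, -11.5) = (-44.40, -11.50). On A1, N sits at bearing 90° from W; a 93° counterclockwise sweep puts R at bearing 183°, so R = W + 11.5·(cos 183°, sin 183°) = (-55.88, -12.10). Since A1 is tangent to RV there, WR ⟂ RV, so RV runs along (−sin 183°, cos 183°); with |RV| = 31.9, V = (-54.21, -43.96). Then |PV| = |V − P| = 69.80.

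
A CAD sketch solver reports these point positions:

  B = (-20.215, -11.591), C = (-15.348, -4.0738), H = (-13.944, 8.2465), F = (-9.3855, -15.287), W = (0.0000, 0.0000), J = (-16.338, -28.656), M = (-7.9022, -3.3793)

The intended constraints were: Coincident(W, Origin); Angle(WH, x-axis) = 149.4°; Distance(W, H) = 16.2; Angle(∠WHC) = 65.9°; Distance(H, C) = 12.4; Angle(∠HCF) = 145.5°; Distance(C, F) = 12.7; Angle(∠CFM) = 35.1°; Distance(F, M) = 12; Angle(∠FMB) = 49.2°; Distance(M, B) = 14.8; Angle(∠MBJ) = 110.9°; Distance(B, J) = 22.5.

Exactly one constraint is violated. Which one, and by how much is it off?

Distance(B, J) = 22.5 — off by 5.00.

W = (0.00, 0.00) ✓; WH at 149.4° ✓; |WH| = 16.20 ✓; ∠WHC = 65.90° ✓; |HC| = 12.40 ✓; ∠HCF = 145.5° ✓; |CF| = 12.70 ✓; ∠CFM = 35.10° ✓; |FM| = 12.00 ✓; ∠FMB = 49.20° ✓; |MB| = 14.80 ✓; ∠MBJ = 110.9° ✓; |BJ| = 17.50 ✗.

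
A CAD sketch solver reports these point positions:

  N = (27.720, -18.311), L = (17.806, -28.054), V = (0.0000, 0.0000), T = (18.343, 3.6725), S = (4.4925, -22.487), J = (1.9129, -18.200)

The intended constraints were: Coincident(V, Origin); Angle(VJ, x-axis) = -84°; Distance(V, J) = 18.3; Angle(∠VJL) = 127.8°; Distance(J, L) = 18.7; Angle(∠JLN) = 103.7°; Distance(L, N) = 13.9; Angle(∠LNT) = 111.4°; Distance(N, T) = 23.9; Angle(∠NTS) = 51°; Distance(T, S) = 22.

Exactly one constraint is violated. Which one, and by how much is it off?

Distance(T, S) = 22 — off by 7.60.

V = (0.00, 0.00) ✓; VJ at -84.00° ✓; |VJ| = 18.30 ✓; ∠VJL = 127.8° ✓; |JL| = 18.70 ✓; ∠JLN = 103.7° ✓; |LN| = 13.90 ✓; ∠LNT = 111.4° ✓; |NT| = 23.90 ✓; ∠NTS = 51.00° ✓; |TS| = 29.60 ✗.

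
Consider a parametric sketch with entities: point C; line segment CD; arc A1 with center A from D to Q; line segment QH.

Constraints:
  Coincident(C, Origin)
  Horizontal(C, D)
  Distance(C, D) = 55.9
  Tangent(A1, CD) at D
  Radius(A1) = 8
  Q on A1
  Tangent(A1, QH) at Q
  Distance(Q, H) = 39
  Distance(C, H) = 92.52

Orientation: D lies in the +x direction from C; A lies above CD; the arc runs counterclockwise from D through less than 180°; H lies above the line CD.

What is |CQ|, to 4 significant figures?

62.31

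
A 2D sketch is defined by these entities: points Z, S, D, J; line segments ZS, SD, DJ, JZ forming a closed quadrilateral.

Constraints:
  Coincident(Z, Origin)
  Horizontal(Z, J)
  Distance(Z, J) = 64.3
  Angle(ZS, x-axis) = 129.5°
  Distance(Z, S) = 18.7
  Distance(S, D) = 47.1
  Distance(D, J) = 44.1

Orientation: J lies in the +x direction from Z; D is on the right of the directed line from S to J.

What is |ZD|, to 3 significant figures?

28.8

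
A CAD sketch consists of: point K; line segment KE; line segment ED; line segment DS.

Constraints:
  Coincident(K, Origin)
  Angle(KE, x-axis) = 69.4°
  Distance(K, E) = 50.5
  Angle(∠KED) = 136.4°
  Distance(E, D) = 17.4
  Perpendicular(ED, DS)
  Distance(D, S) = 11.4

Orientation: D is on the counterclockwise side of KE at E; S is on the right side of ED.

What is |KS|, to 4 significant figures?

71.06

K is at the origin; KE runs at 69.4° with length 50.5, so E = 50.5·(cos 69.4°, sin 69.4°) = (17.77, 47.27). ∠KED = 136.4°, so ED runs at 69.4° + (180° − 136.4°) = 113.0° from the x-axis; with |ED| = 17.4, D = E + 17.4·(cos 113.0°, sin 113.0°) = (10.97, 63.29). ED is perpendicular to DS; with |DS| = 11.4 on the right of ED, S = D + 11.4·(0.9205, 0.3907) = (21.46, 67.74). Then |KS| = |S − K| = 71.06.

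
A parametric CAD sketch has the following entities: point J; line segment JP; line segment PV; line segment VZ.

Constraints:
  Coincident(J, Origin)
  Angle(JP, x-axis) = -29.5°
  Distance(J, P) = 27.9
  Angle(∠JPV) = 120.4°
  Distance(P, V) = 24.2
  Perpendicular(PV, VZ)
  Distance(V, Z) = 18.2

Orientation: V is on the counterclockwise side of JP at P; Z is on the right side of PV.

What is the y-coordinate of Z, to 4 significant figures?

-17.35

J is at the origin; JP runs at -29.5° with length 27.9, so P = 27.9·(cos -29.5°, sin -29.5°) = (24.28, -13.74). ∠JPV = 120.4°, so PV runs at -29.5° + (180° − 120.4°) = 30.10° from the x-axis; with |PV| = 24.2, V = P + 24.2·(cos 30.10°, sin 30.10°) = (45.22, -1.602). PV ⟂ VZ; with |VZ| = 18.2 on the right of PV, Z = V + 18.2·(0.5015, -0.8652) = (54.35, -17.35). So Z.y = -17.35.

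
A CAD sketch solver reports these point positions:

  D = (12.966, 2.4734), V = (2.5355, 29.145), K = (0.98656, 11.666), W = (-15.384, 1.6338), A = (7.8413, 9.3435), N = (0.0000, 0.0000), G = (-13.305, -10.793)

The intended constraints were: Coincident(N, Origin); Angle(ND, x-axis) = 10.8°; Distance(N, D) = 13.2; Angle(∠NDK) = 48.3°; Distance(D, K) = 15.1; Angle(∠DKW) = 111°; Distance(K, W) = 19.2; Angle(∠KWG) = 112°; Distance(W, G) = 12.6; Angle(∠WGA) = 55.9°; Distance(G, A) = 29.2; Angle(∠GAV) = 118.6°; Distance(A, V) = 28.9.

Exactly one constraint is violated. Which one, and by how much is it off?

Distance(A, V) = 28.9 — off by 8.40.

N = (0.00, 0.00) ✓; ND at 10.80° ✓; |ND| = 13.20 ✓; ∠NDK = 48.30° ✓; |DK| = 15.10 ✓; ∠DKW = 111.0° ✓; |KW| = 19.20 ✓; ∠KWG = 112.0° ✓; |WG| = 12.60 ✓; ∠WGA = 55.90° ✓; |GA| = 29.20 ✓; ∠GAV = 118.6° ✓; |AV| = 20.50 ✗.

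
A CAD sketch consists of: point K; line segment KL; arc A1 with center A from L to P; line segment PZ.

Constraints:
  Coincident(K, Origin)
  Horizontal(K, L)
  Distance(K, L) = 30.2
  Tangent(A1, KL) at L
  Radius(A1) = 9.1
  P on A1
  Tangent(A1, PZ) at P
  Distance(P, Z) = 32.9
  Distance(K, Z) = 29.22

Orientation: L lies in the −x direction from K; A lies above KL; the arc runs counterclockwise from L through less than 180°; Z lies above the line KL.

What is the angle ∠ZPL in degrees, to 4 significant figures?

154.3°

Checks: |AP| = 9.100 ✓; ∠(AP, PZ) = 90.00° ✓; |PZ| = 32.90 ✓; |KZ| = 29.22 ✓.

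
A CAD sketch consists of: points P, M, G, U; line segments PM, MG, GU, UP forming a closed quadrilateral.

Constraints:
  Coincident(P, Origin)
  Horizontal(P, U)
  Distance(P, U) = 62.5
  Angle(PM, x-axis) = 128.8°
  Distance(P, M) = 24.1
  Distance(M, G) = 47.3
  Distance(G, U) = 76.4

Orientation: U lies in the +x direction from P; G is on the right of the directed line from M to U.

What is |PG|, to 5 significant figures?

29.340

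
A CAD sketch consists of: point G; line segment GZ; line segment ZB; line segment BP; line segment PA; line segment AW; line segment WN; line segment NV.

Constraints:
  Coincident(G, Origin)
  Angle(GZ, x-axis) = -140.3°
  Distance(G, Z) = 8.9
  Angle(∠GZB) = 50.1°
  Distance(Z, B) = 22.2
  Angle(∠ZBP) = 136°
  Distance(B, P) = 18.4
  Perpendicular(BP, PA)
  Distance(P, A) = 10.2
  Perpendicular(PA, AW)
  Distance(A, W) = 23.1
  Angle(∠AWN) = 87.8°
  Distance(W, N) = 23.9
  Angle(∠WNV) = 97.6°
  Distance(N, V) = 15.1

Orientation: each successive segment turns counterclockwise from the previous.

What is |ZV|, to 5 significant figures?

40.898

∠AWN = 87.8° gives WN at -54.200° from the x-axis; with |WN| = 23.9, N = (19.409, -23.182). ∠WNV = 97.6° gives NV at 28.200° from the x-axis; with |NV| = 15.1, V = (32.716, -16.047). Then |ZV| = |V − Z| = 40.898.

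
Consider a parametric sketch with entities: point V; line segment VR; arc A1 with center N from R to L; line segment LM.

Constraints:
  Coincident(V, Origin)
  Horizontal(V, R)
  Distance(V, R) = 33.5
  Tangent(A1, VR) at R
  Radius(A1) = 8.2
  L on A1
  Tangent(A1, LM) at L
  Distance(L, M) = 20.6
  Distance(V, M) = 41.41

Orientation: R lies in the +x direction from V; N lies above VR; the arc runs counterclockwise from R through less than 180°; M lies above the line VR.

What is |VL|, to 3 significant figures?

42.3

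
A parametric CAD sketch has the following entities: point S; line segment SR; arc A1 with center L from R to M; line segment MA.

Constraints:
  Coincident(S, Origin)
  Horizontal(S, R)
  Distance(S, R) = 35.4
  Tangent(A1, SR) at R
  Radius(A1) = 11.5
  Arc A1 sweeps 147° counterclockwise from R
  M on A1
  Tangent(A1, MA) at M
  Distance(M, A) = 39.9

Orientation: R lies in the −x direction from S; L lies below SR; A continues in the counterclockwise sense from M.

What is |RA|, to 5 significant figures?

50.776

S is at the origin; S and R share the same y with |SR| = 35.4 and R on the −x side, so R = (-35.400, 0.0000). Since A1 is tangent to SR there, LR ⟂ SR, so L = R + (0, -11.5) = (-35.400, -11.500). On A1, R sits at bearing 90° from L; a 147° counterclockwise sweep puts M at bearing 237°, so M = L + 11.5·(cos 237°, sin 237°) = (-41.663, -21.145). A1 meets MA tangentially, so LM is at right angles to MA, so MA runs along (−sin 237°, cos 237°); with |MA| = 39.9, A = (-8.2004, -42.876). Then |RA| = |A − R| = 50.776.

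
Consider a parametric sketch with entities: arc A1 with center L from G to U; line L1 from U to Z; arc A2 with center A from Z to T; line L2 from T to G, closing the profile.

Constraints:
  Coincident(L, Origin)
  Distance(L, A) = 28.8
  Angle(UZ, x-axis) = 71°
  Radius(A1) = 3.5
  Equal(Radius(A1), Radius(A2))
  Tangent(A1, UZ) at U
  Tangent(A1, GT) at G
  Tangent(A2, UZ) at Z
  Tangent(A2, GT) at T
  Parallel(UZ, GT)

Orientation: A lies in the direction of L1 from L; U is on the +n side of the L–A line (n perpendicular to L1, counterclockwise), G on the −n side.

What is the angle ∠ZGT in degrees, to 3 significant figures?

13.7°

The slot axis is L1's direction at 71.0°, so u = (cos 71.0°, sin 71.0°) = (0.326, 0.946) and n = (−sin 71.0°, cos 71.0°) = (-0.946, 0.326). L is at the origin and A lies 28.8 along u from L, so A = 28.8·u = (9.38, 27.2). Tangency of A1 to both parallel lines with radius 3.5 puts U and G at L ± 3.5·n: U = (-3.31, 1.14), G = (3.31, -1.14). Equal radii place Z and T the same way about A: Z = A + 3.5·n = (6.07, 28.4), T = A − 3.5·n = (12.7, 26.1). Then cos ∠ZGT = GZ·GT / (|GZ||GT|), giving 13.7°.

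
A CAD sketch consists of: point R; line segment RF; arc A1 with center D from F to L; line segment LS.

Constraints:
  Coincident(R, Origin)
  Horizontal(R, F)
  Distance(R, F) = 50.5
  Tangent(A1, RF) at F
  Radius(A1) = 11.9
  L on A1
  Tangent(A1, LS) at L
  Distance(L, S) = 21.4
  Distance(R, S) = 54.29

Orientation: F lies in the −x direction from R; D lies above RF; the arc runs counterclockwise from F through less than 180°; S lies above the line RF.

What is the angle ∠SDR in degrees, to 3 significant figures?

82.2°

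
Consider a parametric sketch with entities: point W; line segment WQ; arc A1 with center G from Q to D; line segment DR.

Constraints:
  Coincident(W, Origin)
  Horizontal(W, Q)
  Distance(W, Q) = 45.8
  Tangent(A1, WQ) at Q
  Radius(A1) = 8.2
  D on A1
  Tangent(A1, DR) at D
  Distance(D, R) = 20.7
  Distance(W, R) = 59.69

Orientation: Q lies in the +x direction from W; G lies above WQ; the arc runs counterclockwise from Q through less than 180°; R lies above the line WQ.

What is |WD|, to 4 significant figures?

54.71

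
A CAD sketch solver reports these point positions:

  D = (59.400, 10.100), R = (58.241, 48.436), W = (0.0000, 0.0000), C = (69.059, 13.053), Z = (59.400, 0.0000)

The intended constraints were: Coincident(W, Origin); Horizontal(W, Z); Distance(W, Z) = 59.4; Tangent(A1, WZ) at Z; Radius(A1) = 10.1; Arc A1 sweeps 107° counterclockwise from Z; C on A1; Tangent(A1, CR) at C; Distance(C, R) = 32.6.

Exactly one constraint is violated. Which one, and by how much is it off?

Distance(C, R) = 32.6 — off by 4.40.

W = (0.00, 0.00) ✓; W.y = 0.00, Z.y = 0.00 ✓; |WZ| = 59.40 ✓; ∠(DZ, ZW) = 90.00° ✓; |DZ| = 10.10 ✓; bearing(D→C) − bearing(D→Z) = 107.0° ✓; |DC| = 10.10 ✓; ∠(DC, CR) = 90.00° ✓; |CR| = 37.00 ✗.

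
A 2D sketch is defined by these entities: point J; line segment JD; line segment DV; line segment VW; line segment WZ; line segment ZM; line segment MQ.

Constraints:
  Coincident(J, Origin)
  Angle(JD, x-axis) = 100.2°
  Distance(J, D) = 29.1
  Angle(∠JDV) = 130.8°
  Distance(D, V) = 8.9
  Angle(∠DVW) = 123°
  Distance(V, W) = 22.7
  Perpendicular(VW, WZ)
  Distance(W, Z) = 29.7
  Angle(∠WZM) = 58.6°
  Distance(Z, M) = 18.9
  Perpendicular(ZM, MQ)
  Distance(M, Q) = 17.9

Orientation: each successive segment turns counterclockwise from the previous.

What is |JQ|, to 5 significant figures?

33.318

J is at the origin; JD runs at 100.2° with length 29.1, so D = (-5.1532, 28.640). ∠JDV = 130.8° gives DV at 149.40° from the x-axis; with |DV| = 8.9, V = (-12.814, 33.171). ∠DVW = 123.0° gives VW at -153.60° from the x-axis; with |VW| = 22.7, W = (-33.146, 23.077). VW ⟂ WZ, so WZ runs at -63.600°; with |WZ| = 29.7, Z = (-19.941, -3.5253). ∠WZM = 58.6° gives ZM at 57.800° from the x-axis; with |ZM| = 18.9, M = (-9.8694, 12.468). ZM ⟂ MQ, so MQ runs at 147.80°; with |MQ| = 17.9, Q = (-25.016, 22.006). Then |JQ| = |Q − J| = 33.318.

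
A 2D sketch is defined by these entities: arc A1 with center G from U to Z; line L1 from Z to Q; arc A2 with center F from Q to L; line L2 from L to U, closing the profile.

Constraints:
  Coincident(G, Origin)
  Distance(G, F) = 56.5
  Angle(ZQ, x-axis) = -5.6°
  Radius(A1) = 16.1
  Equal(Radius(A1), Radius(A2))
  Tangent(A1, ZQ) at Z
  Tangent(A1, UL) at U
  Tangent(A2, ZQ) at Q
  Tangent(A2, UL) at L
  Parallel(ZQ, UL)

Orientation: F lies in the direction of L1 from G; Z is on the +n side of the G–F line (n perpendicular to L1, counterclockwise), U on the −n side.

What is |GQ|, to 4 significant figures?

58.75

The slot axis is L1's direction at -5.6°, so u = (cos -5.6°, sin -5.6°) = (0.9952, -0.09758) and n = (−sin -5.6°, cos -5.6°) = (0.09758, 0.9952). G is at the origin and F lies 56.5 along u from G, so F = 56.5·u = (56.23, -5.513). Tangency of A1 to both parallel lines with radius 16.1 puts Z and U at G ± 16.1·n: Z = (1.571, 16.02), U = (-1.571, -16.02). Equal radii place Q and L the same way about F: Q = F + 16.1·n = (57.80, 10.51), L = F − 16.1·n = (54.66, -21.54). Then |GQ| = |Q − G| = 58.75.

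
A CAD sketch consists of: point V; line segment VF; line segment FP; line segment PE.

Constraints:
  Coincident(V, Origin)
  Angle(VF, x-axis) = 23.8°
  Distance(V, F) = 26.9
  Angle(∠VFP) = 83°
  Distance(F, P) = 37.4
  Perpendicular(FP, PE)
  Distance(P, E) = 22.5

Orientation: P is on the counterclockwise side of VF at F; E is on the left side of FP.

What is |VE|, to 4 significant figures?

34.38

V is at the origin; VF runs at 23.8° with length 26.9, so F = 26.9·(cos 23.8°, sin 23.8°) = (24.61, 10.86). ∠VFP = 83.0°, so FP runs at 23.8° + (180° − 83.0°) = 120.8° from the x-axis; with |FP| = 37.4, P = F + 37.4·(cos 120.8°, sin 120.8°) = (5.462, 42.98). FP is perpendicular to PE; with |PE| = 22.5 on the left of FP, E = P + 22.5·(-0.8590, -0.5120) = (-13.86, 31.46). Then |VE| = |E − V| = 34.38.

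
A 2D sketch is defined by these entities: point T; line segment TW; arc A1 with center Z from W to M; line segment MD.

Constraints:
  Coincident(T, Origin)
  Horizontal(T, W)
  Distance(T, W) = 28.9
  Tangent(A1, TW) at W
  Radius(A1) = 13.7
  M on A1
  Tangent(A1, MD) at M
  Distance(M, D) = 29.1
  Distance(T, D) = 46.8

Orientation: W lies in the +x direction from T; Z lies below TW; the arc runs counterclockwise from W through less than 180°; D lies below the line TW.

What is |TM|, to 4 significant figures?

21.06

Checks: |TW| = 28.90 ✓; |ZM| = 13.70 ✓; ∠(ZM, MD) = 90.00° ✓; |MD| = 29.10 ✓; |TD| = 46.80 ✓.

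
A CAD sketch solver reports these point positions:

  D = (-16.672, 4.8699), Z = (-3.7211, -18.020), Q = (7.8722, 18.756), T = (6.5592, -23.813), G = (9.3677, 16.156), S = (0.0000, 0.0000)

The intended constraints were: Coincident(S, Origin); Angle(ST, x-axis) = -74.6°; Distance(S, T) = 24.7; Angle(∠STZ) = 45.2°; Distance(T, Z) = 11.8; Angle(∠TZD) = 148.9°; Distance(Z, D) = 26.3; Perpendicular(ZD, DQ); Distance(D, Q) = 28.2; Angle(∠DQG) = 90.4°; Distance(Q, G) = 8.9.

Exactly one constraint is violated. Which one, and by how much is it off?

Distance(Q, G) = 8.9 — off by 5.90.

S = (0.00, 0.00) ✓; ST at -74.60° ✓; |ST| = 24.70 ✓; ∠STZ = 45.20° ✓; |TZ| = 11.80 ✓; ∠TZD = 148.9° ✓; |ZD| = 26.30 ✓; ∠(ZD, DQ) = 90.00° ✓; |DQ| = 28.20 ✓; ∠DQG = 90.41° ✓; |QG| = 2.999 ✗.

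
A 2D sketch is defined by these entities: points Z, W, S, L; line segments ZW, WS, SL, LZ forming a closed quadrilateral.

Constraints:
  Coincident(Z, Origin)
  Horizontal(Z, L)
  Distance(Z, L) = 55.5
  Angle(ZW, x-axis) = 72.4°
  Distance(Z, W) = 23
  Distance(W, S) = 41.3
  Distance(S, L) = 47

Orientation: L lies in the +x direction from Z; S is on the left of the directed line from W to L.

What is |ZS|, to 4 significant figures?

60.96

Z is at the origin; ZL is horizontal with |ZL| = 55.5 and L in +x, so L = (55.5, 0). ZW runs at 72.4° with |ZW| = 23.0, so W = (6.955, 21.92). S is determined by |WS| = 41.3 and |SL| = 47.0 together: it lies at the intersection of circle(W, 41.3) and circle(L, 47.0). With |WL| = 53.27, the foot of the radical line on WL is 21.91 from W and the perpendicular offset is √(41.3² − 21.91²) = 35.01. Taking the left-of-WL solution: S = (41.33, 44.81).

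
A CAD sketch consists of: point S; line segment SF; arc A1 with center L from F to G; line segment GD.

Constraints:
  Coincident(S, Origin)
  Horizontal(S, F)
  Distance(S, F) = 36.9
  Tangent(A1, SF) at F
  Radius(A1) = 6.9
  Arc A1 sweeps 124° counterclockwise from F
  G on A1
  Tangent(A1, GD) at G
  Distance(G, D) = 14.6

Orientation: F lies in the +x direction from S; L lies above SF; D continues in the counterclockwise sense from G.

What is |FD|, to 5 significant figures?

22.993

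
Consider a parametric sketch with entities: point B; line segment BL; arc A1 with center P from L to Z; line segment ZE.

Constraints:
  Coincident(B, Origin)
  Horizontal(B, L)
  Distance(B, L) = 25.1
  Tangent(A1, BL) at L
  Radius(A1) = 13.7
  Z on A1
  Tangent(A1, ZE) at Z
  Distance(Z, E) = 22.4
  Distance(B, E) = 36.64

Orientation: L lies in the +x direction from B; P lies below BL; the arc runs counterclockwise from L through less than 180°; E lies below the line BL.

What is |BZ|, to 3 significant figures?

17.2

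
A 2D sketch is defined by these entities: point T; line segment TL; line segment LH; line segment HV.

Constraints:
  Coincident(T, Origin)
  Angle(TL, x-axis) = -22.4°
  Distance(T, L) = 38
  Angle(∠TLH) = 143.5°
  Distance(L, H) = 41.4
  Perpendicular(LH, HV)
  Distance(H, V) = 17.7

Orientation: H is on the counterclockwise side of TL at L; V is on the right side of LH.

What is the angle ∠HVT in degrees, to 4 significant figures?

60.74°

T is at the origin; TL runs at -22.4° with length 38.0, so L = 38.0·(cos -22.4°, sin -22.4°) = (35.13, -14.48). ∠TLH = 143.5°, so LH runs at -22.4° + (180° − 143.5°) = 14.10° from the x-axis; with |LH| = 41.4, H = L + 41.4·(cos 14.10°, sin 14.10°) = (75.29, -4.395). The perpendicularity gives HV at right angles to LH; with |HV| = 17.7 on the right of LH, V = H + 17.7·(0.2436, -0.9699) = (79.60, -21.56). Then cos ∠HVT = VH·VT / (|VH||VT|), giving 60.74°.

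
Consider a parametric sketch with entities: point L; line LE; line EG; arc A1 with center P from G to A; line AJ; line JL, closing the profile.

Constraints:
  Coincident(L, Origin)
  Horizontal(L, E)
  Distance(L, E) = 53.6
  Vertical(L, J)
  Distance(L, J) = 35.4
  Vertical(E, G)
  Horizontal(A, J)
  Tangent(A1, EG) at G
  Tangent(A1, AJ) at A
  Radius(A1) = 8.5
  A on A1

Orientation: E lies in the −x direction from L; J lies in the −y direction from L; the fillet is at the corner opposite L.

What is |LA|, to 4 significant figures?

57.33

The virtual corner opposite L is at (-53.60, -35.40). Tangency of A1 to EG means the radius PG is perpendicular to EG and A1 meets AJ tangentially, so PA is at right angles to AJ, with radius 8.5, so the center P sits 8.5 in from both sides at P = (-45.10, -26.90). That places the tangent points at G = (-53.60, -26.90) on EG and A = (-45.10, -35.40) on AJ. Then |LA| = |A − L| = 57.33.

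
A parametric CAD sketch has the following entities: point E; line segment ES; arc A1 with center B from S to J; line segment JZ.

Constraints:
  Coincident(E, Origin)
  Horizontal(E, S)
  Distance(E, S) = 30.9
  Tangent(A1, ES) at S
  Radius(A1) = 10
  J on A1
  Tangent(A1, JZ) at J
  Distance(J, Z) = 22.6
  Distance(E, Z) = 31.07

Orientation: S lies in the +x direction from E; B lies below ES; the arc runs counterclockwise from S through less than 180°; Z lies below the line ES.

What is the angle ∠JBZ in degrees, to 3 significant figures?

66.1°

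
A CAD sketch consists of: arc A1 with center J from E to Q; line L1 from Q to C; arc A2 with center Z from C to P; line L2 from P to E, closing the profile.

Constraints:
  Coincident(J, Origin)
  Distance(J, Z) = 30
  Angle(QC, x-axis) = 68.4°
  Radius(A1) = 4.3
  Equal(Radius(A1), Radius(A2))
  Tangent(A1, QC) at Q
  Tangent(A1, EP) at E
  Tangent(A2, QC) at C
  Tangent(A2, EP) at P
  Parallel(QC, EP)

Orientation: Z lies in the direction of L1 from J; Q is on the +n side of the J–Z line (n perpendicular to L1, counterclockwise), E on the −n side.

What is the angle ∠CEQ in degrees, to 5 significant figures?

74.004°

The slot axis is L1's direction at 68.4°, so u = (cos 68.4°, sin 68.4°) = (0.36812, 0.92978) and n = (−sin 68.4°, cos 68.4°) = (-0.92978, 0.36812). J is at the origin and Z lies 30.0 along u from J, so Z = 30.0·u = (11.044, 27.893). Tangency of A1 to both parallel lines with radius 4.3 puts Q and E at J ± 4.3·n: Q = (-3.9980, 1.5829), E = (3.9980, -1.5829). Equal radii place C and P the same way about Z: C = Z + 4.3·n = (7.0457, 29.476), P = Z − 4.3·n = (15.042, 26.310). Then cos ∠CEQ = EC·EQ / (|EC||EQ|), giving 74.004°.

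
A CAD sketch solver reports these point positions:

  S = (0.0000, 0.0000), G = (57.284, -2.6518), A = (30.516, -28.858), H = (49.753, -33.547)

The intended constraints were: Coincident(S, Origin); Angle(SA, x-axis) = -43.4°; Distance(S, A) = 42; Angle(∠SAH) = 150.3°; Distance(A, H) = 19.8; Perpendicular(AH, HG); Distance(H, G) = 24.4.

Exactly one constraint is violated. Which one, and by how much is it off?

Distance(H, G) = 24.4 — off by 7.40.

S = (0.00, 0.00) ✓; SA at -43.40° ✓; |SA| = 42.00 ✓; ∠SAH = 150.3° ✓; |AH| = 19.80 ✓; ∠(AH, HG) = 90.00° ✓; |HG| = 31.80 ✗.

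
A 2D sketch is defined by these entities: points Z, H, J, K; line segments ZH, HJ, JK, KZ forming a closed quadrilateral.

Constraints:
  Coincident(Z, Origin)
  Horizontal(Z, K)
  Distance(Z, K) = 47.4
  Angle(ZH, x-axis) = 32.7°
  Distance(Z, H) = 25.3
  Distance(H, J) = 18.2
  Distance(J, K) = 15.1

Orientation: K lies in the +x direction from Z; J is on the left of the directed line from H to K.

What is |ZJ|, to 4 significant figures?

41.51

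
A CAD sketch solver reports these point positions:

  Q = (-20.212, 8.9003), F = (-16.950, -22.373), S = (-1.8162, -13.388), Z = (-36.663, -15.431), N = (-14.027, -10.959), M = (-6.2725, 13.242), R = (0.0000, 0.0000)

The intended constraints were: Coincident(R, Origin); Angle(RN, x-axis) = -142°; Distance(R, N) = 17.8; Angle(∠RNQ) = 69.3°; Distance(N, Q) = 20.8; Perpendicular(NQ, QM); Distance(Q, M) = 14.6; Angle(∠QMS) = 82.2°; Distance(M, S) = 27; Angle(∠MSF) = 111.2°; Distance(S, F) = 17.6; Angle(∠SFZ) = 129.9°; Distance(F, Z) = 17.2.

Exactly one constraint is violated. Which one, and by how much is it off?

Distance(F, Z) = 17.2 — off by 3.70.

R = (0.00, 0.00) ✓; RN at -142.0° ✓; |RN| = 17.80 ✓; ∠RNQ = 69.30° ✓; |NQ| = 20.80 ✓; ∠(NQ, QM) = 90.00° ✓; |QM| = 14.60 ✓; ∠QMS = 82.20° ✓; |MS| = 27.00 ✓; ∠MSF = 111.2° ✓; |SF| = 17.60 ✓; ∠SFZ = 129.9° ✓; |FZ| = 20.90 ✗.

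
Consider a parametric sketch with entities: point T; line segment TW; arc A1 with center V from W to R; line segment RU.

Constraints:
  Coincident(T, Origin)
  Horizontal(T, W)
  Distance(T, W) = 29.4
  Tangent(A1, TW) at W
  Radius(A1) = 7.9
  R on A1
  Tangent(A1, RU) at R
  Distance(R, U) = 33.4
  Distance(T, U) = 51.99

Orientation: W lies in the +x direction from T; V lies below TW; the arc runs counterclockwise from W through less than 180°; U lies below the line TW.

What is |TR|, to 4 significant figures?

23.92

T is at the origin; T and W share the same y with |TW| = 29.4 and W on the +x side, so W = (29.40, 0.000). The tangent condition forces VW to be normal to TW, so V = W + (0, -7.9) = (29.40, -7.900). Since VR ⟂ RU (tangency), |VU| = √(7.9² + 33.4²) = 34.32 regardless of where R sits on A1. So U lies on both circle(T, 51.99) and circle(V, 34.32); the below-TW intersection is U = (30.35, -42.21). R is the foot of the tangent from U: R = (21.77, -9.932).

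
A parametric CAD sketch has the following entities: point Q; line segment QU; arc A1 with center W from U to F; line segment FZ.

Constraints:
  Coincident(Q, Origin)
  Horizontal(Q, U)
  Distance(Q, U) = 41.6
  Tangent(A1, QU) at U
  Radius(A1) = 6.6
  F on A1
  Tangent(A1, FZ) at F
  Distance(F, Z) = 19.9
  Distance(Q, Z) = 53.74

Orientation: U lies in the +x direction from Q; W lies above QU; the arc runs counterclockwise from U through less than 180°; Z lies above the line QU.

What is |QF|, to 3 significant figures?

48.7

Checks: |WF| = 6.600 ✓; ∠(WF, FZ) = 90.00° ✓; |FZ| = 19.90 ✓; |QZ| = 53.74 ✓.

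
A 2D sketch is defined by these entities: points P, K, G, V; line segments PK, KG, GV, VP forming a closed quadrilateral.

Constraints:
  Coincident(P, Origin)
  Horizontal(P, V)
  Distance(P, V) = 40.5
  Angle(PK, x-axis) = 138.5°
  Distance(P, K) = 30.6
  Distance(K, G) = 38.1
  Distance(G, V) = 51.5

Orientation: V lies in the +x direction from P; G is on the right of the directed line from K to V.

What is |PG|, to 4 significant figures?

17.44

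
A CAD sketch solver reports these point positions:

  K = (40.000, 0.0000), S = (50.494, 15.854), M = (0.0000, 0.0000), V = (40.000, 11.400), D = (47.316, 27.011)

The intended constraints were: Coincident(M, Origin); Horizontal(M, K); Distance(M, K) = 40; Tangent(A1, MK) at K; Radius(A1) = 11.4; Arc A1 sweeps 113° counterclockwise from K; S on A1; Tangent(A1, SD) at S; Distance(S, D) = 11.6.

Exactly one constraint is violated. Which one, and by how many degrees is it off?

Tangent(A1, SD) at S — off by 7.10°.

M = (0.00, 0.00) ✓; M.y = 0.00, K.y = 0.00 ✓; |MK| = 40.00 ✓; ∠(VK, KM) = 90.00° ✓; |VK| = 11.40 ✓; bearing(V→S) − bearing(V→K) = 113.0° ✓; |VS| = 11.40 ✓; ∠(VS, SD) = 97.10° ✗; |SD| = 11.60 ✓.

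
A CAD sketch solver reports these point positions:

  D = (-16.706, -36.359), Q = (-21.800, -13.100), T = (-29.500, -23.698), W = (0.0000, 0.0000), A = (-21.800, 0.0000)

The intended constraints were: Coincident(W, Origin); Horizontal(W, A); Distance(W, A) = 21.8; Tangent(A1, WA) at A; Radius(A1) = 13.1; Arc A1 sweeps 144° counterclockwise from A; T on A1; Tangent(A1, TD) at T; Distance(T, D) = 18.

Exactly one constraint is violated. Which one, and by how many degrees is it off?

Tangent(A1, TD) at T — off by 8.70°.

W = (0.00, 0.00) ✓; W.y = 0.00, A.y = 0.00 ✓; |WA| = 21.80 ✓; ∠(QA, AW) = 90.00° ✓; |QA| = 13.10 ✓; bearing(Q→T) − bearing(Q→A) = 144.0° ✓; |QT| = 13.10 ✓; ∠(QT, TD) = 98.70° ✗; |TD| = 18.00 ✓.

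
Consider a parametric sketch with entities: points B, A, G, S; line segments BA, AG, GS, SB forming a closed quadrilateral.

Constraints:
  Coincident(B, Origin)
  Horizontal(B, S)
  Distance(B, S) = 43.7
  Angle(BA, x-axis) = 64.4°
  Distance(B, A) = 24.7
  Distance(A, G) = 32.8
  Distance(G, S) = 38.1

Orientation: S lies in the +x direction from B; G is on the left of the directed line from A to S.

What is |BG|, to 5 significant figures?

54.742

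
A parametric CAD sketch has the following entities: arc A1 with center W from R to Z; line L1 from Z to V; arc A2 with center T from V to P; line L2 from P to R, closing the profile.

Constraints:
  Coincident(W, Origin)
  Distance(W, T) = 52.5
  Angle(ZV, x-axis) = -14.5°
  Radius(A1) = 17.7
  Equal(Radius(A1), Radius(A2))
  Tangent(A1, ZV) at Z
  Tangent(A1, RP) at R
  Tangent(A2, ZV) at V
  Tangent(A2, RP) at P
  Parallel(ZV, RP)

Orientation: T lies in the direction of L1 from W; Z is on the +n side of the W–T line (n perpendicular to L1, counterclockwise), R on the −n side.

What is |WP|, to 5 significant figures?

55.403

The slot axis is L1's direction at -14.5°, so u = (cos -14.5°, sin -14.5°) = (0.96815, -0.25038) and n = (−sin -14.5°, cos -14.5°) = (0.25038, 0.96815). W is at the origin and T lies 52.5 along u from W, so T = 52.5·u = (50.828, -13.145). Tangency of A1 to both parallel lines with radius 17.7 puts Z and R at W ± 17.7·n: Z = (4.4317, 17.136), R = (-4.4317, -17.136). Equal radii place V and P the same way about T: V = T + 17.7·n = (55.259, 3.9913), P = T − 17.7·n = (46.396, -30.281). Then |WP| = |P − W| = 55.403.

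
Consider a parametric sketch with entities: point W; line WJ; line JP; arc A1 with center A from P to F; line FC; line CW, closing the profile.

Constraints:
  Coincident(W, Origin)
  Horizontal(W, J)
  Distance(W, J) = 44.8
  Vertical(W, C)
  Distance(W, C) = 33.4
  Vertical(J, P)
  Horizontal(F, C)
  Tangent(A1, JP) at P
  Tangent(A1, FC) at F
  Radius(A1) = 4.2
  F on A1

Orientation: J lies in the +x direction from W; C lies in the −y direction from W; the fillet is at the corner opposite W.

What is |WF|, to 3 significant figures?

52.6

W is at the origin; W and J share the same y with |WJ| = 44.8 and J on the +x side, so J = (44.8, 0.00). W and C share the same x with |WC| = 33.4 and C on the −y side, so C = (0.00, -33.4). The virtual corner opposite W is at (44.8, -33.4). A1 meets JP tangentially, so AP is at right angles to JP and the tangent condition forces AF to be normal to FC, with radius 4.2, so the center A sits 4.2 in from both sides at A = (40.6, -29.2). That places the tangent points at P = (44.8, -29.2) on JP and F = (40.6, -33.4) on FC. Then |WF| = |F − W| = 52.6.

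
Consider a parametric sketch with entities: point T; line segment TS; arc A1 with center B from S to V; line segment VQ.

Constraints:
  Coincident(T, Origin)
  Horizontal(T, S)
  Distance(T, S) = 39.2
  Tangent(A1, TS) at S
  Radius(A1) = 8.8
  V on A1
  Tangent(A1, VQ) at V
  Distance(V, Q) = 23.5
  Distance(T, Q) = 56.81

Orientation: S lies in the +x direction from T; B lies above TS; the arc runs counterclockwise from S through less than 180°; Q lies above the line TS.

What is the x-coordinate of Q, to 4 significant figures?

46.35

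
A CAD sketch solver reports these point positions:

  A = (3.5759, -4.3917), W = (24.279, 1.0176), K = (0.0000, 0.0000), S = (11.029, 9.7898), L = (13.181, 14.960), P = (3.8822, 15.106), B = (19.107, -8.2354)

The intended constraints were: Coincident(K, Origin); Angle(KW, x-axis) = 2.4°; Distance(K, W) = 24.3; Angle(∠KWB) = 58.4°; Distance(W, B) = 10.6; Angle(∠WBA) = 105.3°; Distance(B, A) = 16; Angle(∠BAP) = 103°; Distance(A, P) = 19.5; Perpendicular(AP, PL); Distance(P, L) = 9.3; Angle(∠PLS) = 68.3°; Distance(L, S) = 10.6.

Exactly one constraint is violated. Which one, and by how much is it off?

Distance(L, S) = 10.6 — off by 5.00.

K = (0.00, 0.00) ✓; KW at 2.400° ✓; |KW| = 24.30 ✓; ∠KWB = 58.40° ✓; |WB| = 10.60 ✓; ∠WBA = 105.3° ✓; |BA| = 16.00 ✓; ∠BAP = 103.0° ✓; |AP| = 19.50 ✓; ∠(AP, PL) = 90.00° ✓; |PL| = 9.300 ✓; ∠PLS = 68.30° ✓; |LS| = 5.600 ✗.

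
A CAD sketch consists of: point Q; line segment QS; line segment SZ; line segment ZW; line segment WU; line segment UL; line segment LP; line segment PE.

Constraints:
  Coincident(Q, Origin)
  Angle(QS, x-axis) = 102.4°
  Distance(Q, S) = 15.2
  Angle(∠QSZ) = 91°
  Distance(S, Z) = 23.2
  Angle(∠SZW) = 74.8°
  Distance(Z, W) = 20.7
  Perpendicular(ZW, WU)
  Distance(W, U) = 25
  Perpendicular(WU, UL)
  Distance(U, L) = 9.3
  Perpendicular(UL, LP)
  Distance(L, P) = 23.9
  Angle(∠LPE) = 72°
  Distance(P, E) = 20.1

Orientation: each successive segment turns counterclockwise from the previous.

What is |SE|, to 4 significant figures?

28.71

Q is at the origin; QS runs at 102.4° with length 15.2, so S = (-3.264, 14.85). ∠QSZ = 91.0° gives SZ at -168.6° from the x-axis; with |SZ| = 23.2, Z = (-26.01, 10.26). ∠SZW = 74.8° gives ZW at -63.40° from the x-axis; with |ZW| = 20.7, W = (-16.74, -8.249). The perpendicularity gives WU at right angles to ZW, so WU runs at 26.60°; with |WU| = 25.0, U = (5.616, 2.945). WU ⟂ UL, so UL runs at 116.6°; with |UL| = 9.3, L = (1.452, 11.26). UL ⟂ LP, so LP runs at -153.4°; with |LP| = 23.9, P = (-19.92, 0.5589). ∠LPE = 72.0° gives PE at -45.40° from the x-axis; with |PE| = 20.1, E = (-5.805, -13.75). Then |SE| = |E − S| = 28.71.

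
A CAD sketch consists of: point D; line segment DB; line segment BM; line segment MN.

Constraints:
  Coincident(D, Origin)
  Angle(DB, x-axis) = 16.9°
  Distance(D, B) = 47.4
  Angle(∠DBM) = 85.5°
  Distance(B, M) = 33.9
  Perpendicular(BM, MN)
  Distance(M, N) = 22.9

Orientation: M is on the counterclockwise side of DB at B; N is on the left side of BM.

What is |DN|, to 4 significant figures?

38.78

∠DBM = 85.5°, so BM runs at 16.9° + (180° − 85.5°) = 111.4° from the x-axis; with |BM| = 33.9, M = B + 33.9·(cos 111.4°, sin 111.4°) = (32.98, 45.34). BM ⟂ MN; with |MN| = 22.9 on the left of BM, N = M + 22.9·(-0.9311, -0.3649) = (11.66, 36.99). Then |DN| = |N − D| = 38.78.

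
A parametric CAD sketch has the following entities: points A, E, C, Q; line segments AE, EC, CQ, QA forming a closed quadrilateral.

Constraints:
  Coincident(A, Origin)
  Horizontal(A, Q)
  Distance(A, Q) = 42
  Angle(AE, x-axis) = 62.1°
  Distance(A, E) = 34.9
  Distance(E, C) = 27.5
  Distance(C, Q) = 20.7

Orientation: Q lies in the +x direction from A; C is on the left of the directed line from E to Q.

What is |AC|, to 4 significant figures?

46.73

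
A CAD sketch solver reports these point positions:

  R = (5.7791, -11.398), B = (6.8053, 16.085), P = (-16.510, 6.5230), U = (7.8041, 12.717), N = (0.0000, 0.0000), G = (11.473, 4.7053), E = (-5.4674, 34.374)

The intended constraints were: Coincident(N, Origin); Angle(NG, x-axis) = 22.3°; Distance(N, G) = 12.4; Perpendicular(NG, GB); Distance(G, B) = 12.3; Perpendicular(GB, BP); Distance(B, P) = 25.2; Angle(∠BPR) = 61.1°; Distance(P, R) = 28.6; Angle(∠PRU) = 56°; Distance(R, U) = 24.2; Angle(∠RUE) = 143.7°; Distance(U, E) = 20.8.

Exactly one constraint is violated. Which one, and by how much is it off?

Distance(U, E) = 20.8 — off by 4.60.

N = (0.00, 0.00) ✓; NG at 22.30° ✓; |NG| = 12.40 ✓; ∠(NG, GB) = 90.00° ✓; |GB| = 12.30 ✓; ∠(GB, BP) = 90.00° ✓; |BP| = 25.20 ✓; ∠BPR = 61.10° ✓; |PR| = 28.60 ✓; ∠PRU = 56.00° ✓; |RU| = 24.20 ✓; ∠RUE = 143.7° ✓; |UE| = 25.40 ✗.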